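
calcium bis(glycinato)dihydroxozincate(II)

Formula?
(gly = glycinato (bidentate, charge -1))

Ligands: 2 hydroxo (OH, -1), 2 glycinato (gly, -1). Ligand charge sum = -4.
With Zn in oxidation state +2, the complex ion is [Zn...]^2−.
Charge balance with calcium (+2) requires 1 complex ion per 1 calcium.

Ca[Zn(gly)2(OH)2]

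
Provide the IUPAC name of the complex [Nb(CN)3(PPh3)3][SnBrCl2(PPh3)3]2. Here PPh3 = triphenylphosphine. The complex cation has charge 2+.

tricyanotris(triphenylphosphine)niobium(V) bromodichlorotris(triphenylphosphine)stannate(II)

Both ions are complex: the cation is named first with the plain metal name, the anion second with the -ate form; each ion's ligands are alphabetised independently.
The complex cation is given as 2+; its ligand charges sum to -3, so Nb = +5.
With 2 anions per cation, each anion must be 2/2 = 1−.
Anion: ligand charges sum to -3; for the ion to be 1−, Sn = +2.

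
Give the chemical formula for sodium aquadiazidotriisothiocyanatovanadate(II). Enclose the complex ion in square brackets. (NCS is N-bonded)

Ligands: 1 aqua (H2O, neutral), 2 azido (N3, -1), 3 isothiocyanato (NCS, -1). Ligand charge sum = -5.
With V in oxidation state +2, the complex ion is [V...]^3−.
Charge balance with sodium (+1) requires 1 complex ion per 3 sodium.

Na3[V(H2O)(N3)2(NCS)3]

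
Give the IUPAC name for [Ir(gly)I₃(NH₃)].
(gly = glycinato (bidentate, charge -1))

There is no counter-ion, so the complex is neutral overall.
Ligand charges: 1×glycinato (-1 each), 3×iodo (-1 each), 1×ammine (neutral); total -4. So Ir + (-4) = 0, giving Ir = +4.
Ligands are named alphabetically: ammine before glycinato before iodo.

ammine(glycinato)triiodoiridium(IV)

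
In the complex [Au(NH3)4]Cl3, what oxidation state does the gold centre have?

3 chloride outside the brackets (-1 each) → the complex ion is 3+.
Ligand charges: 4×NH3 neutral; sum 0.
Au + (0) = 3+ ⇒ Au is +3.

+3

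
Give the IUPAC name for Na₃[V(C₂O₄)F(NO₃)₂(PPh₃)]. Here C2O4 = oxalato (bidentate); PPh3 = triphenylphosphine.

sodium fluorodinitratooxalato(triphenylphosphine)vanadate(II)

The 3 sodium counter-ions carry a total charge of +3, so each complex ion is 3−.
Ligand charges: 1×oxalato (-2 each), 1×triphenylphosphine (neutral), 1×fluoro (-1 each), 2×nitrato (-1 each); total -5. So V + (-5) = 3−, giving V = +2.
The complex ion is anionic, so vanadium takes the -ate form vanadate(II).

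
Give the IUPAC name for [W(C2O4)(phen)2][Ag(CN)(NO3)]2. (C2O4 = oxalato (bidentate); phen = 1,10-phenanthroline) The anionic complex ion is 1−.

oxalatobis(1,10-phenanthroline)tungsten(IV) cyanonitratoargentate(I)

Both ions are complex: the cation is named first with the plain metal name, the anion second with the -ate form; each ion's ligands are alphabetised independently.
The complex anion is given as 1−; its ligand charges sum to -2, so Ag = +1.
With 2 anions per cation, the cation must be 2×1 = 2+.
Cation: ligand charges sum to -2; for the ion to be 2+, W = +4.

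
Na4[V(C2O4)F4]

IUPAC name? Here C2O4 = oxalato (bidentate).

sodium tetrafluorooxalatovanadate(II)

The 4 sodium counter-ions carry a total charge of +4, so each complex ion is 4−.
Ligand charges: 4×fluoro (-1 each), 1×oxalato (-2 each); total -6. So V + (-6) = 4−, giving V = +2.
Ligands are named alphabetically: fluoro before oxalato.
The complex ion is anionic, so vanadium takes the -ate form vanadate(II).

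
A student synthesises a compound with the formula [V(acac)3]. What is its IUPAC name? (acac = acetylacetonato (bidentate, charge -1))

There is no counter-ion, so the complex is neutral overall.
Ligand charges: 3×acetylacetonato (-1 each); total -3. So V + (-3) = 0, giving V = +3.

tris(acetylacetonato)vanadium(III)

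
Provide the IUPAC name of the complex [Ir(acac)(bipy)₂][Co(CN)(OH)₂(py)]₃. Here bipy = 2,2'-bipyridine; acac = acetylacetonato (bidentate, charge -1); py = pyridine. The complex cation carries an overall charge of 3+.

(acetylacetonato)bis(2,2'-bipyridine)iridium(IV) cyanodihydroxo(pyridine)cobaltate(II)

Both ions are complex: the cation is named first with the plain metal name, the anion second with the -ate form; each ion's ligands are alphabetised independently.
The complex cation is given as 3+; its ligand charges sum to -1, so Ir = +4.
With 3 anions per cation, each anion must be 3/3 = 1−.
Anion: ligand charges sum to -3; for the ion to be 1−, Co = +2.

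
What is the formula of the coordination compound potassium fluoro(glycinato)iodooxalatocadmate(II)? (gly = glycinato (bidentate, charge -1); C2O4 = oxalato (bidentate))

Ligands: 1 fluoro (F, -1), 1 glycinato (gly, -1), 1 iodo (I, -1), 1 oxalato (C2O4, -2). Ligand charge sum = -5.
With Cd in oxidation state +2, the complex ion is [Cd...]^3−.
Charge balance with potassium (+1) requires 1 complex ion per 3 potassium.

K3[Cd(C2O4)F(gly)I]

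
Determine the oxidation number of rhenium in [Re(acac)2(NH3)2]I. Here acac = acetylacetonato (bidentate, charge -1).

+3

1 iodide outside the brackets (-1 each) → the complex ion is 1+.
Ligand charges: 2×NH3 neutral; 2×acac = -2; sum -2.
Re + (-2) = 1+ ⇒ Re is +3.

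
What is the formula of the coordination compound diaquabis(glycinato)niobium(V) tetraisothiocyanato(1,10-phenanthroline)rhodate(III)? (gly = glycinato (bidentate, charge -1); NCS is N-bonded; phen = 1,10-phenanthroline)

Cation [Nb…]: ligand charges -2, Nb(V) ⇒ ion charge 3+.
Anion [Rh…]: ligand charges -4, Rh(III) ⇒ ion charge 1−.
One 3+ cation requires 3 of the 1− anion.

[Nb(gly)2(H2O)2][Rh(NCS)4(phen)]3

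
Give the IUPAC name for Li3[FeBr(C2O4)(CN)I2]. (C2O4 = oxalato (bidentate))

The 3 lithium counter-ions carry a total charge of +3, so each complex ion is 3−.
Ligand charges: 2×iodo (-1 each), 1×bromo (-1 each), 1×cyano (-1 each), 1×oxalato (-2 each); total -6. So Fe + (-6) = 3−, giving Fe = +3.
Ligands are named alphabetically: bromo before cyano before iodo before oxalato.
The complex ion is anionic, so iron takes the -ate form ferrate(III).

lithium bromocyanodiiodooxalatoferrate(III)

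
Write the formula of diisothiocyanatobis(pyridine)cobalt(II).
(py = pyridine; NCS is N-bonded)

[Co(NCS)2(py)2]

Ligands: 2 pyridine (py, neutral), 2 isothiocyanato (NCS, -1). Ligand charge sum = -2.
With Co in oxidation state +2, the complex ion is [Co...].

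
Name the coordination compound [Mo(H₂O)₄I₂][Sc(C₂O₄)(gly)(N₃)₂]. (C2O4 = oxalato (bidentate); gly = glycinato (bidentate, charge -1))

Both ions are complex: the cation is named first with the plain metal name, the anion second with the -ate form; each ion's ligands are alphabetised independently.
Scandium is always +3 in its complexes; the anion's ligand charges sum to -5, so the complex anion is 2−.
A 1:1 salt means the cation carries the equal and opposite charge, 2+.
Cation: ligand charges sum to -2; for the ion to be 2+, Mo = +4.

tetraaquadiiodomolybdenum(IV) diazido(glycinato)oxalatoscandate(III)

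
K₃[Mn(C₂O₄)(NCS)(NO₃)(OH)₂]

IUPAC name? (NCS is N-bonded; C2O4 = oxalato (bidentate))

The 3 potassium counter-ions carry a total charge of +3, so each complex ion is 3−.
Ligand charges: 1×nitrato (-1 each), 2×hydroxo (-1 each), 1×isothiocyanato (-1 each), 1×oxalato (-2 each); total -6. So Mn + (-6) = 3−, giving Mn = +3.
The complex ion is anionic, so manganese takes the -ate form manganate(III).

potassium dihydroxoisothiocyanatonitratooxalatomanganate(III)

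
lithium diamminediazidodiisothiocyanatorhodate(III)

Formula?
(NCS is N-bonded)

Ligands: 2 ammine (NH3, neutral), 2 isothiocyanato (NCS, -1), 2 azido (N3, -1). Ligand charge sum = -4.
Charge balance with lithium (+1) requires 1 complex ion per 1 lithium.

Li[Rh(N3)2(NCS)2(NH3)2]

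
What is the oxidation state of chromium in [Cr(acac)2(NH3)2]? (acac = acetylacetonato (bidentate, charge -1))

+2

No counter-ion: the bracketed complex is neutral.
Ligand charges: 2×NH3 neutral; 2×acac = -2; sum -2.
Cr + (-2) = 0 ⇒ Cr is +2.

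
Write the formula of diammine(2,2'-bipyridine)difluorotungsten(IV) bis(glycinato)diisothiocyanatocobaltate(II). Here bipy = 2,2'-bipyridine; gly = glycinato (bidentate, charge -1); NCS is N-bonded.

Cation [W…]: ligand charges -2, W(IV) ⇒ ion charge 2+.
Anion [Co…]: ligand charges -4, Co(II) ⇒ ion charge 2−.
One 2+ cation balances one 2− anion.

[W(bipy)F2(NH3)2][Co(gly)2(NCS)2]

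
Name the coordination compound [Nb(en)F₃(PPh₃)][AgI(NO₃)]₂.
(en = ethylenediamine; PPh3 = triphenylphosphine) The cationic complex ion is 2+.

(ethylenediamine)trifluoro(triphenylphosphine)niobium(V) iodonitratoargentate(I)

Both ions are complex: the cation is named first with the plain metal name, the anion second with the -ate form; each ion's ligands are alphabetised independently.
The complex cation is given as 2+; its ligand charges sum to -3, so Nb = +5.
With 2 anions per cation, each anion must be 2/2 = 1−.
Anion: ligand charges sum to -2; for the ion to be 1−, Ag = +1.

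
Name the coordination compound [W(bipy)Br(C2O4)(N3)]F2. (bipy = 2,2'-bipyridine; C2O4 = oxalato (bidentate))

The 2 fluoride counter-ions carry a total charge of -2, so each complex ion is 2+.
Ligand charges: 1×azido (-1 each), 1×2,2'-bipyridine (neutral), 1×bromo (-1 each), 1×oxalato (-2 each); total -4. So W + (-4) = 2+, giving W = +6.
Ligands are named alphabetically: azido before bipyridine before bromo before oxalato.

azido(2,2'-bipyridine)bromooxalatotungsten(VI) fluoride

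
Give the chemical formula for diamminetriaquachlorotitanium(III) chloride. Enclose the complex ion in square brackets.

[TiCl(H2O)3(NH3)2]Cl2

Ligands: 3 aqua (H2O, neutral), 1 chloro (Cl, -1), 2 ammine (NH3, neutral). Ligand charge sum = -1.
Charge balance with chloride (-1) requires 1 complex ion per 2 chloride.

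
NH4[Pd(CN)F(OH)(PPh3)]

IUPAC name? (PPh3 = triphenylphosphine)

The 1 ammonium counter-ion carries a total charge of +1, so each complex ion is 1−.
Ligand charges: 1×hydroxo (-1 each), 1×fluoro (-1 each), 1×triphenylphosphine (neutral), 1×cyano (-1 each); total -3. So Pd + (-3) = 1−, giving Pd = +2.
Ligands are named alphabetically: cyano before fluoro before hydroxo before triphenylphosphine.
The complex ion is anionic, so palladium takes the -ate form palladate(II).

ammonium cyanofluorohydroxo(triphenylphosphine)palladate(II)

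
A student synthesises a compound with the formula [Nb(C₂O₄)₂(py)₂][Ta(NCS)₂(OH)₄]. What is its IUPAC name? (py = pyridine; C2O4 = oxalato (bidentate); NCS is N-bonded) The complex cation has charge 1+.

dioxalatobis(pyridine)niobium(V) tetrahydroxodiisothiocyanatotantalate(V)

Both ions are complex: the cation is named first with the plain metal name, the anion second with the -ate form; each ion's ligands are alphabetised independently.
The complex cation is given as 1+; its ligand charges sum to -4, so Nb = +5.
A 1:1 salt means the anion carries the equal and opposite charge, 1−.
Anion: ligand charges sum to -6; for the ion to be 1−, Ta = +5.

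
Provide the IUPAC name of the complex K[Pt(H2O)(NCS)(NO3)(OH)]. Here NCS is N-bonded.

The 1 potassium counter-ion carries a total charge of +1, so each complex ion is 1−.
Ligand charges: 1×aqua (neutral), 1×isothiocyanato (-1 each), 1×hydroxo (-1 each), 1×nitrato (-1 each); total -3. So Pt + (-3) = 1−, giving Pt = +2.
The complex ion is anionic, so platinum takes the -ate form platinate(II).

potassium aquahydroxoisothiocyanatonitratoplatinate(II)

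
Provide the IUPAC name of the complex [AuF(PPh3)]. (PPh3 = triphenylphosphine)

fluoro(triphenylphosphine)gold(I)

There is no counter-ion, so the complex is neutral overall.
Ligand charges: 1×triphenylphosphine (neutral), 1×fluoro (-1 each); total -1. So Au + (-1) = 0, giving Au = +1.
Ligands are named alphabetically: fluoro before triphenylphosphine.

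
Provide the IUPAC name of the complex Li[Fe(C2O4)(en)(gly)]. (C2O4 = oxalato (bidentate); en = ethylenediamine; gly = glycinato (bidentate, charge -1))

The 1 lithium counter-ion carries a total charge of +1, so each complex ion is 1−.
Ligand charges: 1×oxalato (-2 each), 1×ethylenediamine (neutral), 1×glycinato (-1 each); total -3. So Fe + (-3) = 1−, giving Fe = +2.
Ligands are named alphabetically: ethylenediamine before glycinato before oxalato.
The complex ion is anionic, so iron takes the -ate form ferrate(II).

lithium (ethylenediamine)(glycinato)oxalatoferrate(II)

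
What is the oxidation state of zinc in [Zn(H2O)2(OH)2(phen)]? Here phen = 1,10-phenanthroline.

+2

No counter-ion: the bracketed complex is neutral.
Ligand charges: 2×OH = -2; 1×phen neutral; 2×H2O neutral; sum -2.
Zn + (-2) = 0 ⇒ Zn is +2.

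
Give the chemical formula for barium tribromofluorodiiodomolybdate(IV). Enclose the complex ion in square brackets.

Ligands: 3 bromo (Br, -1), 2 iodo (I, -1), 1 fluoro (F, -1). Ligand charge sum = -6.
With Mo in oxidation state +4, the complex ion is [Mo...]^2−.
Charge balance with barium (+2) requires 1 complex ion per 1 barium.

Ba[MoBr3FI2]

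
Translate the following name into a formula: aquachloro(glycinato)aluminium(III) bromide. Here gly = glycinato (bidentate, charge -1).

Ligands: 1 chloro (Cl, -1), 1 glycinato (gly, -1), 1 aqua (H2O, neutral). Ligand charge sum = -2.
Charge balance with bromide (-1) requires 1 complex ion per 1 bromide.

[AlCl(gly)(H2O)]Br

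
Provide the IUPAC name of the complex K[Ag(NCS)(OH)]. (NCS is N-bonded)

potassium hydroxoisothiocyanatoargentate(I)

The 1 potassium counter-ion carries a total charge of +1, so each complex ion is 1−.
Ligand charges: 1×hydroxo (-1 each), 1×isothiocyanato (-1 each); total -2. So Ag + (-2) = 1−, giving Ag = +1.
The complex ion is anionic, so silver takes the -ate form argentate(I).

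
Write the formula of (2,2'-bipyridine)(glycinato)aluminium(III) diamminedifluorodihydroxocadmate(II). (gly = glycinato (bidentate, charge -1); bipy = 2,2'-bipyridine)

Cation [Al…]: ligand charges -1, Al(III) ⇒ ion charge 2+.
Anion [Cd…]: ligand charges -4, Cd(II) ⇒ ion charge 2−.

[Al(bipy)(gly)][CdF2(NH3)2(OH)2]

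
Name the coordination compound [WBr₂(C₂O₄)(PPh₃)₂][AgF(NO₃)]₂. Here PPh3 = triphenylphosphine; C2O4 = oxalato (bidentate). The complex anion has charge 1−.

Both ions are complex: the cation is named first with the plain metal name, the anion second with the -ate form; each ion's ligands are alphabetised independently.
The complex anion is given as 1−; its ligand charges sum to -2, so Ag = +1.
With 2 anions per cation, the cation must be 2×1 = 2+.
Cation: ligand charges sum to -4; for the ion to be 2+, W = +6.

dibromooxalatobis(triphenylphosphine)tungsten(VI) fluoronitratoargentate(I)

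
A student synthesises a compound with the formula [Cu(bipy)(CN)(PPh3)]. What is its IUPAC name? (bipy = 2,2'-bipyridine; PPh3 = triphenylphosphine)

(2,2'-bipyridine)cyano(triphenylphosphine)copper(I)

There is no counter-ion, so the complex is neutral overall.
Ligand charges: 1×cyano (-1 each), 1×2,2'-bipyridine (neutral), 1×triphenylphosphine (neutral); total -1. So Cu + (-1) = 0, giving Cu = +1.
Ligands are named alphabetically: bipyridine before cyano before triphenylphosphine.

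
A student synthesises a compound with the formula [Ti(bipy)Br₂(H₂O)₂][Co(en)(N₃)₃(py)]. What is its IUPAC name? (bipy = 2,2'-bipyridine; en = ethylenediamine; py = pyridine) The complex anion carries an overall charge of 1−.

diaqua(2,2'-bipyridine)dibromotitanium(III) triazido(ethylenediamine)(pyridine)cobaltate(II)

The complex anion is given as 1−; its ligand charges sum to -3, so Co = +2.
A 1:1 salt means the cation carries the equal and opposite charge, 1+.
Cation: ligand charges sum to -2; for the ion to be 1+, Ti = +3.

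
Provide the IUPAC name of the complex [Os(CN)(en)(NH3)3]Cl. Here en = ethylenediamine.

triamminecyano(ethylenediamine)osmium(II) chloride

The 1 chloride counter-ion carries a total charge of -1, so each complex ion is 1+.
Ligand charges: 1×ethylenediamine (neutral), 3×ammine (neutral), 1×cyano (-1 each); total -1. So Os + (-1) = 1+, giving Os = +2.
Ligands are named alphabetically: ammine before cyano before ethylenediamine.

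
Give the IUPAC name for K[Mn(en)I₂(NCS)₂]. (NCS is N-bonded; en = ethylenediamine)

potassium (ethylenediamine)diiododiisothiocyanatomanganate(III)

The 1 potassium counter-ion carries a total charge of +1, so each complex ion is 1−.
Ligand charges: 2×iodo (-1 each), 2×isothiocyanato (-1 each), 1×ethylenediamine (neutral); total -4. So Mn + (-4) = 1−, giving Mn = +3.
Ligands are named alphabetically: ethylenediamine before iodo before isothiocyanato.
The complex ion is anionic, so manganese takes the -ate form manganate(III).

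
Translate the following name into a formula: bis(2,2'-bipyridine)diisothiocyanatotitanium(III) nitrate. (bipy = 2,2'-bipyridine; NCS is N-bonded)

[Ti(bipy)2(NCS)2]NO3

Ligands: 2 2,2'-bipyridine (bipy, neutral), 2 isothiocyanato (NCS, -1). Ligand charge sum = -2.
With Ti in oxidation state +3, the complex ion is [Ti...]^1+.
Charge balance with nitrate (-1) requires 1 complex ion per 1 nitrate.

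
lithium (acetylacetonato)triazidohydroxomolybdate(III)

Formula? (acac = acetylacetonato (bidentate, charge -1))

Ligands: 1 acetylacetonato (acac, -1), 3 azido (N3, -1), 1 hydroxo (OH, -1). Ligand charge sum = -5.
Charge balance with lithium (+1) requires 1 complex ion per 2 lithium.

Li2[Mo(acac)(N3)3(OH)]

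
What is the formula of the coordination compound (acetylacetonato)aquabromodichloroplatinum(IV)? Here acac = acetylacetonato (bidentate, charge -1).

[Pt(acac)BrCl2(H2O)]

Ligands: 2 chloro (Cl, -1), 1 aqua (H2O, neutral), 1 bromo (Br, -1), 1 acetylacetonato (acac, -1). Ligand charge sum = -4.
With Pt in oxidation state +4, the complex ion is [Pt...].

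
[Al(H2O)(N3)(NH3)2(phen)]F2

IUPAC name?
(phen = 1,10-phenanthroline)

diammineaquaazido(1,10-phenanthroline)aluminium(III) fluoride

The 2 fluoride counter-ions carry a total charge of -2, so each complex ion is 2+.
Ligand charges: 1×aqua (neutral), 1×azido (-1 each), 2×ammine (neutral), 1×1,10-phenanthroline (neutral); total -1. So Al + (-1) = 2+, giving Al = +3.
Ligands are named alphabetically: ammine before aqua before azido before phenanthroline.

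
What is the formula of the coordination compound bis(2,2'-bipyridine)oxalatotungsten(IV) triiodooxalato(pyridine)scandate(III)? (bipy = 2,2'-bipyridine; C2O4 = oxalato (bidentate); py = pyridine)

Cation [W…]: ligand charges -2, W(IV) ⇒ ion charge 2+.
Anion [Sc…]: ligand charges -5, Sc(III) ⇒ ion charge 2−.
One 2+ cation balances one 2− anion.

[W(bipy)2(C2O4)][Sc(C2O4)I3(py)]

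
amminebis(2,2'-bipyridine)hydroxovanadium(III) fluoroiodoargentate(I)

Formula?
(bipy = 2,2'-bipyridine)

Cation [V…]: ligand charges -1, V(III) ⇒ ion charge 2+.
Anion [Ag…]: ligand charges -2, Ag(I) ⇒ ion charge 1−.

[V(bipy)2(NH3)(OH)][AgFI]2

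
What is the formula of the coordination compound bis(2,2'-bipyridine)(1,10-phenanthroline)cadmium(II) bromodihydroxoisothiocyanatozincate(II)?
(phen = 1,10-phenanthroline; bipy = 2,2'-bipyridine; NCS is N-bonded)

[Cd(bipy)2(phen)][ZnBr(NCS)(OH)2]

Cation [Cd…]: ligand charges 0, Cd(II) ⇒ ion charge 2+.
Anion [Zn…]: ligand charges -4, Zn(II) ⇒ ion charge 2−.
One 2+ cation balances one 2− anion.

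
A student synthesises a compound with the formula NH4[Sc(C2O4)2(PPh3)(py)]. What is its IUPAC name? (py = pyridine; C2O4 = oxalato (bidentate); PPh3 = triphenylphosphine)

The 1 ammonium counter-ion carries a total charge of +1, so each complex ion is 1−.
Ligand charges: 1×pyridine (neutral), 2×oxalato (-2 each), 1×triphenylphosphine (neutral); total -4. So Sc + (-4) = 1−, giving Sc = +3.
Ligands are named alphabetically: oxalato before pyridine before triphenylphosphine.
The complex ion is anionic, so scandium takes the -ate form scandate(III).

ammonium dioxalato(pyridine)(triphenylphosphine)scandate(III)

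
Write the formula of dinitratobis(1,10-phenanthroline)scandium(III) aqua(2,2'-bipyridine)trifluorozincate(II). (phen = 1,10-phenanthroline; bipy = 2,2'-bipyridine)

Cation [Sc…]: ligand charges -2, Sc(III) ⇒ ion charge 1+.
Anion [Zn…]: ligand charges -3, Zn(II) ⇒ ion charge 1−.

[Sc(NO3)2(phen)2][Zn(bipy)F3(H2O)]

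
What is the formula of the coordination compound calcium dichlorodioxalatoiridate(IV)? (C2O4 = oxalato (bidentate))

Ligands: 2 oxalato (C2O4, -2), 2 chloro (Cl, -1). Ligand charge sum = -6.
With Ir in oxidation state +4, the complex ion is [Ir...]^2−.
Charge balance with calcium (+2) requires 1 complex ion per 1 calcium.

Ca[Ir(C2O4)2Cl2]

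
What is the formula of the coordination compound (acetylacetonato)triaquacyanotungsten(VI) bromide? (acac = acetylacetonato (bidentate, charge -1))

Ligands: 1 acetylacetonato (acac, -1), 1 cyano (CN, -1), 3 aqua (H2O, neutral). Ligand charge sum = -2.
Charge balance with bromide (-1) requires 1 complex ion per 4 bromide.

[W(acac)(CN)(H2O)3]Br4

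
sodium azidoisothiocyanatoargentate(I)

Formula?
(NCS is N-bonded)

Na[Ag(N3)(NCS)]

Ligands: 1 azido (N3, -1), 1 isothiocyanato (NCS, -1). Ligand charge sum = -2.
Charge balance with sodium (+1) requires 1 complex ion per 1 sodium.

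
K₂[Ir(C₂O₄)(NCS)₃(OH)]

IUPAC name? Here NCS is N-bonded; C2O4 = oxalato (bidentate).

The 2 potassium counter-ions carry a total charge of +2, so each complex ion is 2−.
Ligand charges: 1×hydroxo (-1 each), 3×isothiocyanato (-1 each), 1×oxalato (-2 each); total -6. So Ir + (-6) = 2−, giving Ir = +4.
Ligands are named alphabetically: hydroxo before isothiocyanato before oxalato.
The complex ion is anionic, so iridium takes the -ate form iridate(IV).

potassium hydroxotriisothiocyanatooxalatoiridate(IV)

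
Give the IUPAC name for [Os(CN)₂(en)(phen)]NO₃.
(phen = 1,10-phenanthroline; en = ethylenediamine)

The 1 nitrate counter-ion carries a total charge of -1, so each complex ion is 1+.
Ligand charges: 1×1,10-phenanthroline (neutral), 2×cyano (-1 each), 1×ethylenediamine (neutral); total -2. So Os + (-2) = 1+, giving Os = +3.
Ligands are named alphabetically: cyano before ethylenediamine before phenanthroline.

dicyano(ethylenediamine)(1,10-phenanthroline)osmium(III) nitrate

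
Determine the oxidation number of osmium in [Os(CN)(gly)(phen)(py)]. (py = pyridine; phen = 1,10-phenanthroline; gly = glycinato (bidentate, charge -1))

No counter-ion: the bracketed complex is neutral.
Ligand charges: 1×CN = -1; 1×py neutral; 1×phen neutral; 1×gly = -1; sum -2.
Os + (-2) = 0 ⇒ Os is +2.

+2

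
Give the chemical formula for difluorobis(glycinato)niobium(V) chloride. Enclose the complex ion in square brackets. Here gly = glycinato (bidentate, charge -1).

[NbF2(gly)2]Cl

Ligands: 2 fluoro (F, -1), 2 glycinato (gly, -1). Ligand charge sum = -4.
With Nb in oxidation state +5, the complex ion is [Nb...]^1+.
Charge balance with chloride (-1) requires 1 complex ion per 1 chloride.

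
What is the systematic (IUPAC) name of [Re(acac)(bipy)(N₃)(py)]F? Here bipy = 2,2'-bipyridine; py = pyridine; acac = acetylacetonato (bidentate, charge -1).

The 1 fluoride counter-ion carries a total charge of -1, so each complex ion is 1+.
Ligand charges: 1×azido (-1 each), 1×2,2'-bipyridine (neutral), 1×pyridine (neutral), 1×acetylacetonato (-1 each); total -2. So Re + (-2) = 1+, giving Re = +3.
Ligands are named alphabetically: acetylacetonato before azido before bipyridine before pyridine.

(acetylacetonato)azido(2,2'-bipyridine)(pyridine)rhenium(III) fluoride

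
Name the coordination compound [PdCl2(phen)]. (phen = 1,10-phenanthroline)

There is no counter-ion, so the complex is neutral overall.
Ligand charges: 2×chloro (-1 each), 1×1,10-phenanthroline (neutral); total -2. So Pd + (-2) = 0, giving Pd = +2.
Ligands are named alphabetically: chloro before phenanthroline.

dichloro(1,10-phenanthroline)palladium(II)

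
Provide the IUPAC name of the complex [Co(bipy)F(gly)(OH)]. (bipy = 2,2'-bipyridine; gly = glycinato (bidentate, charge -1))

(2,2'-bipyridine)fluoro(glycinato)hydroxocobalt(III)

There is no counter-ion, so the complex is neutral overall.
Ligand charges: 1×2,2'-bipyridine (neutral), 1×glycinato (-1 each), 1×fluoro (-1 each), 1×hydroxo (-1 each); total -3. So Co + (-3) = 0, giving Co = +3.
Ligands are named alphabetically: bipyridine before fluoro before glycinato before hydroxo.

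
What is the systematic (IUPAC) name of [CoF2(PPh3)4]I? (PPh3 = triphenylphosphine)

difluorotetrakis(triphenylphosphine)cobalt(III) iodide

The 1 iodide counter-ion carries a total charge of -1, so each complex ion is 1+.
Ligand charges: 2×fluoro (-1 each), 4×triphenylphosphine (neutral); total -2. So Co + (-2) = 1+, giving Co = +3.
Ligands are named alphabetically: fluoro before triphenylphosphine.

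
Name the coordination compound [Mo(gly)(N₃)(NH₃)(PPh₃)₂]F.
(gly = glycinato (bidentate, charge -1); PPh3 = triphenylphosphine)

ammineazido(glycinato)bis(triphenylphosphine)molybdenum(III) fluoride

The 1 fluoride counter-ion carries a total charge of -1, so each complex ion is 1+.
Ligand charges: 1×glycinato (-1 each), 1×ammine (neutral), 1×azido (-1 each), 2×triphenylphosphine (neutral); total -2. So Mo + (-2) = 1+, giving Mo = +3.
Ligands are named alphabetically: ammine before azido before glycinato before triphenylphosphine.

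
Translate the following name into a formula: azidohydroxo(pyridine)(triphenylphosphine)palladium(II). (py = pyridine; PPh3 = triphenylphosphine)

Ligands: 1 pyridine (py, neutral), 1 azido (N3, -1), 1 triphenylphosphine (PPh3, neutral), 1 hydroxo (OH, -1). Ligand charge sum = -2.
With Pd in oxidation state +2, the complex ion is [Pd...].

[Pd(N3)(OH)(PPh3)(py)]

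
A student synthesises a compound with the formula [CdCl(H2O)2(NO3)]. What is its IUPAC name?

There is no counter-ion, so the complex is neutral overall.
Ligand charges: 2×aqua (neutral), 1×nitrato (-1 each), 1×chloro (-1 each); total -2. So Cd + (-2) = 0, giving Cd = +2.
Ligands are named alphabetically: aqua before chloro before nitrato.

diaquachloronitratocadmium(II)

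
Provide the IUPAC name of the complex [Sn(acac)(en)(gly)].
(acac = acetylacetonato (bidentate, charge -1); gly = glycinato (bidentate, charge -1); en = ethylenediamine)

There is no counter-ion, so the complex is neutral overall.
Ligand charges: 1×acetylacetonato (-1 each), 1×glycinato (-1 each), 1×ethylenediamine (neutral); total -2. So Sn + (-2) = 0, giving Sn = +2.
Ligands are named alphabetically: acetylacetonato before ethylenediamine before glycinato.

(acetylacetonato)(ethylenediamine)(glycinato)tin(II)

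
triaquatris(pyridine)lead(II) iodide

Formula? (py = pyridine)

[Pb(H2O)3(py)3]I2

Ligands: 3 pyridine (py, neutral), 3 aqua (H2O, neutral). Ligand charge sum = 0.
Charge balance with iodide (-1) requires 1 complex ion per 2 iodide.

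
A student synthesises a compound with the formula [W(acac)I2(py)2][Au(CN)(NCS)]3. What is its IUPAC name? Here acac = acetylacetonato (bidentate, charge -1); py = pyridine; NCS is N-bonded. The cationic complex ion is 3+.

(acetylacetonato)diiodobis(pyridine)tungsten(VI) cyanoisothiocyanatoaurate(I)

Both ions are complex: the cation is named first with the plain metal name, the anion second with the -ate form; each ion's ligands are alphabetised independently.
The complex cation is given as 3+; its ligand charges sum to -3, so W = +6.
With 3 anions per cation, each anion must be 3/3 = 1−.
Anion: ligand charges sum to -2; for the ion to be 1−, Au = +1.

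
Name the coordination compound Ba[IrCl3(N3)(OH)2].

barium azidotrichlorodihydroxoiridate(IV)

The 1 barium counter-ion carries a total charge of +2, so each complex ion is 2−.
Ligand charges: 2×hydroxo (-1 each), 3×chloro (-1 each), 1×azido (-1 each); total -6. So Ir + (-6) = 2−, giving Ir = +4.
Ligands are named alphabetically: azido before chloro before hydroxo.
The complex ion is anionic, so iridium takes the -ate form iridate(IV).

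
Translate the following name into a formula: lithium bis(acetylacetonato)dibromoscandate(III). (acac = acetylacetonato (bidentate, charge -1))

Ligands: 2 acetylacetonato (acac, -1), 2 bromo (Br, -1). Ligand charge sum = -4.
Charge balance with lithium (+1) requires 1 complex ion per 1 lithium.

Li[Sc(acac)2Br2]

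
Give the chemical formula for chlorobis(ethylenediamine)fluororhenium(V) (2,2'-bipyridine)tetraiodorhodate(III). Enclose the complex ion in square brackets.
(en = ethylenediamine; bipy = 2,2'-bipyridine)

[ReCl(en)2F][Rh(bipy)I4]3

Cation [Re…]: ligand charges -2, Re(V) ⇒ ion charge 3+.
Anion [Rh…]: ligand charges -4, Rh(III) ⇒ ion charge 1−.
One 3+ cation requires 3 of the 1− anion.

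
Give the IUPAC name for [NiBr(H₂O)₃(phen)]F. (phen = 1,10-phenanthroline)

triaquabromo(1,10-phenanthroline)nickel(II) fluoride

The 1 fluoride counter-ion carries a total charge of -1, so each complex ion is 1+.
Ligand charges: 1×1,10-phenanthroline (neutral), 3×aqua (neutral), 1×bromo (-1 each); total -1. So Ni + (-1) = 1+, giving Ni = +2.
Ligands are named alphabetically: aqua before bromo before phenanthroline.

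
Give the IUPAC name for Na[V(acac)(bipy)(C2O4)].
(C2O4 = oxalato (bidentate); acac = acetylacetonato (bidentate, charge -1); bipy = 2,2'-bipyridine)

The 1 sodium counter-ion carries a total charge of +1, so each complex ion is 1−.
Ligand charges: 1×oxalato (-2 each), 1×acetylacetonato (-1 each), 1×2,2'-bipyridine (neutral); total -3. So V + (-3) = 1−, giving V = +2.
The complex ion is anionic, so vanadium takes the -ate form vanadate(II).

sodium (acetylacetonato)(2,2'-bipyridine)oxalatovanadate(II)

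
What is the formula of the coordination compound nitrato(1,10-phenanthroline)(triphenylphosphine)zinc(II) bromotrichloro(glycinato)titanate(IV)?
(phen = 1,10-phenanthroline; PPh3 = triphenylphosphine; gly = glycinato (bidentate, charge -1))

[Zn(NO3)(phen)(PPh3)][TiBrCl3(gly)]

Cation [Zn…]: ligand charges -1, Zn(II) ⇒ ion charge 1+.
Anion [Ti…]: ligand charges -5, Ti(IV) ⇒ ion charge 1−.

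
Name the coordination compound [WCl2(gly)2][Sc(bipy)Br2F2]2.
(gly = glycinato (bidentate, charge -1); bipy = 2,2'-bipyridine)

Both ions are complex: the cation is named first with the plain metal name, the anion second with the -ate form; each ion's ligands are alphabetised independently.
Scandium is always +3 in its complexes; the anion's ligand charges sum to -4, so the complex anion is 1−.
With 2 anions per cation, the cation must be 2×1 = 2+.
Cation: ligand charges sum to -4; for the ion to be 2+, W = +6.

dichlorobis(glycinato)tungsten(VI) (2,2'-bipyridine)dibromodifluoroscandate(III)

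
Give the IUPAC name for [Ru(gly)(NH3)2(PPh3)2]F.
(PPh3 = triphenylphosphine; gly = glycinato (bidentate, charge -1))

diammine(glycinato)bis(triphenylphosphine)ruthenium(II) fluoride

The 1 fluoride counter-ion carries a total charge of -1, so each complex ion is 1+.
Ligand charges: 2×triphenylphosphine (neutral), 2×ammine (neutral), 1×glycinato (-1 each); total -1. So Ru + (-1) = 1+, giving Ru = +2.
Ligands are named alphabetically: ammine before glycinato before triphenylphosphine.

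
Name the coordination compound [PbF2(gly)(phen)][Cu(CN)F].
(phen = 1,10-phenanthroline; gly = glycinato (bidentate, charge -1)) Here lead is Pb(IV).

difluoro(glycinato)(1,10-phenanthroline)lead(IV) cyanofluorocuprate(I)

Both ions are complex: the cation is named first with the plain metal name, the anion second with the -ate form; each ion's ligands are alphabetised independently.
Pb is given as +4; the cation's ligand charges sum to -3, so the complex cation is 1+.
A 1:1 salt means the anion carries the equal and opposite charge, 1−.
Anion: ligand charges sum to -2; for the ion to be 1−, Cu = +1.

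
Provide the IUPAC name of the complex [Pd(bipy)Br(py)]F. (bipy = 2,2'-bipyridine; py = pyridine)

(2,2'-bipyridine)bromo(pyridine)palladium(II) fluoride

The 1 fluoride counter-ion carries a total charge of -1, so each complex ion is 1+.
Ligand charges: 1×2,2'-bipyridine (neutral), 1×pyridine (neutral), 1×bromo (-1 each); total -1. So Pd + (-1) = 1+, giving Pd = +2.
Ligands are named alphabetically: bipyridine before bromo before pyridine.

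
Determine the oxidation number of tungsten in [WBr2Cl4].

No counter-ion: the bracketed complex is neutral.
Ligand charges: 2×Br = -2; 4×Cl = -4; sum -6.
W + (-6) = 0 ⇒ W is +6.

+6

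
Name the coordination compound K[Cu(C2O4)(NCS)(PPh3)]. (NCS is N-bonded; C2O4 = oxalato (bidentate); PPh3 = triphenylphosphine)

The 1 potassium counter-ion carries a total charge of +1, so each complex ion is 1−.
Ligand charges: 1×isothiocyanato (-1 each), 1×oxalato (-2 each), 1×triphenylphosphine (neutral); total -3. So Cu + (-3) = 1−, giving Cu = +2.
Ligands are named alphabetically: isothiocyanato before oxalato before triphenylphosphine.
The complex ion is anionic, so copper takes the -ate form cuprate(II).

potassium isothiocyanatooxalato(triphenylphosphine)cuprate(II)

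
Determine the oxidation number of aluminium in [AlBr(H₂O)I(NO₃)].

No counter-ion: the bracketed complex is neutral.
Ligand charges: 1×NO3 = -1; 1×Br = -1; 1×I = -1; 1×H2O neutral; sum -3.
Al + (-3) = 0 ⇒ Al is +3.

+3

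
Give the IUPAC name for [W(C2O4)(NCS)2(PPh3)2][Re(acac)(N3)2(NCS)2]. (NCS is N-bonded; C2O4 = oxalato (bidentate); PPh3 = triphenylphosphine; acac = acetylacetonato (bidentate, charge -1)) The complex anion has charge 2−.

diisothiocyanatooxalatobis(triphenylphosphine)tungsten(VI) (acetylacetonato)diazidodiisothiocyanatorhenate(III)

Both ions are complex: the cation is named first with the plain metal name, the anion second with the -ate form; each ion's ligands are alphabetised independently.
The complex anion is given as 2−; its ligand charges sum to -5, so Re = +3.
A 1:1 salt means the cation carries the equal and opposite charge, 2+.
Cation: ligand charges sum to -4; for the ion to be 2+, W = +6.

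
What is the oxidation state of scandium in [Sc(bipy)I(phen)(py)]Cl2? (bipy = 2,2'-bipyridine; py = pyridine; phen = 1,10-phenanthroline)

2 chloride outside the brackets (-1 each) → the complex ion is 2+.
Ligand charges: 1×I = -1; 1×bipy neutral; 1×py neutral; 1×phen neutral; sum -1.
Sc + (-1) = 2+ ⇒ Sc is +3.

+3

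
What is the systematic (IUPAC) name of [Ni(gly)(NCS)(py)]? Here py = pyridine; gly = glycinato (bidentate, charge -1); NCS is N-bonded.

(glycinato)isothiocyanato(pyridine)nickel(II)

There is no counter-ion, so the complex is neutral overall.
Ligand charges: 1×pyridine (neutral), 1×glycinato (-1 each), 1×isothiocyanato (-1 each); total -2. So Ni + (-2) = 0, giving Ni = +2.
Ligands are named alphabetically: glycinato before isothiocyanato before pyridine.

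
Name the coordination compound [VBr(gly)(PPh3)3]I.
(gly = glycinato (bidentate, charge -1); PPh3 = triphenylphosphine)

bromo(glycinato)tris(triphenylphosphine)vanadium(III) iodide

The 1 iodide counter-ion carries a total charge of -1, so each complex ion is 1+.
Ligand charges: 1×glycinato (-1 each), 1×bromo (-1 each), 3×triphenylphosphine (neutral); total -2. So V + (-2) = 1+, giving V = +3.
Ligands are named alphabetically: bromo before glycinato before triphenylphosphine.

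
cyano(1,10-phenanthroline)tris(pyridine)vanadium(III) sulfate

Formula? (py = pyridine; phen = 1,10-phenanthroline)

[V(CN)(phen)(py)3]SO4

Ligands: 1 cyano (CN, -1), 3 pyridine (py, neutral), 1 1,10-phenanthroline (phen, neutral). Ligand charge sum = -1.
With V in oxidation state +3, the complex ion is [V...]^2+.
Charge balance with sulfate (-2) requires 1 complex ion per 1 sulfate.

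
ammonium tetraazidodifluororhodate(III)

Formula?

Ligands: 4 azido (N3, -1), 2 fluoro (F, -1). Ligand charge sum = -6.
With Rh in oxidation state +3, the complex ion is [Rh...]^3−.
Charge balance with ammonium (+1) requires 1 complex ion per 3 ammonium.

(NH4)3[RhF2(N3)4]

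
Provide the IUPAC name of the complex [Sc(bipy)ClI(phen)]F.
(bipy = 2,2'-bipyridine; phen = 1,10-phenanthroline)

(2,2'-bipyridine)chloroiodo(1,10-phenanthroline)scandium(III) fluoride

The 1 fluoride counter-ion carries a total charge of -1, so each complex ion is 1+.
Ligand charges: 1×2,2'-bipyridine (neutral), 1×1,10-phenanthroline (neutral), 1×chloro (-1 each), 1×iodo (-1 each); total -2. So Sc + (-2) = 1+, giving Sc = +3.
Ligands are named alphabetically: bipyridine before chloro before iodo before phenanthroline.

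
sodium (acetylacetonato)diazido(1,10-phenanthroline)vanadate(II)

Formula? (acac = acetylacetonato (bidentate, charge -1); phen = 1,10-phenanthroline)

Ligands: 1 acetylacetonato (acac, -1), 1 1,10-phenanthroline (phen, neutral), 2 azido (N3, -1). Ligand charge sum = -3.
Charge balance with sodium (+1) requires 1 complex ion per 1 sodium.

Na[V(acac)(N3)2(phen)]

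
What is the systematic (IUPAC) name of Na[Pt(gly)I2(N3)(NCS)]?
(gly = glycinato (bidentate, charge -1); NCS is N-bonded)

sodium azido(glycinato)diiodoisothiocyanatoplatinate(IV)

The 1 sodium counter-ion carries a total charge of +1, so each complex ion is 1−.
Ligand charges: 1×azido (-1 each), 2×iodo (-1 each), 1×glycinato (-1 each), 1×isothiocyanato (-1 each); total -5. So Pt + (-5) = 1−, giving Pt = +4.
The complex ion is anionic, so platinum takes the -ate form platinate(IV).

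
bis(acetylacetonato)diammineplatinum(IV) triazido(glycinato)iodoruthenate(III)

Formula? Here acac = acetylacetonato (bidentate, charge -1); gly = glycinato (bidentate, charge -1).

[Pt(acac)2(NH3)2][Ru(gly)I(N3)3]

Cation [Pt…]: ligand charges -2, Pt(IV) ⇒ ion charge 2+.
Anion [Ru…]: ligand charges -5, Ru(III) ⇒ ion charge 2−.
One 2+ cation balances one 2− anion.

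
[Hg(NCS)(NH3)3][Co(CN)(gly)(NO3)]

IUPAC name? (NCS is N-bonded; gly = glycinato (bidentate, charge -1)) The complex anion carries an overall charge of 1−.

triammineisothiocyanatomercury(II) cyano(glycinato)nitratocobaltate(II)

Both ions are complex: the cation is named first with the plain metal name, the anion second with the -ate form; each ion's ligands are alphabetised independently.
The complex anion is given as 1−; its ligand charges sum to -3, so Co = +2.
A 1:1 salt means the cation carries the equal and opposite charge, 1+.
Cation: ligand charges sum to -1; for the ion to be 1+, Hg = +2.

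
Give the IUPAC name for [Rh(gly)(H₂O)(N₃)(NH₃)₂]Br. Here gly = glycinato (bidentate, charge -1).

The 1 bromide counter-ion carries a total charge of -1, so each complex ion is 1+.
Ligand charges: 1×aqua (neutral), 1×glycinato (-1 each), 2×ammine (neutral), 1×azido (-1 each); total -2. So Rh + (-2) = 1+, giving Rh = +3.
Ligands are named alphabetically: ammine before aqua before azido before glycinato.

diammineaquaazido(glycinato)rhodium(III) bromide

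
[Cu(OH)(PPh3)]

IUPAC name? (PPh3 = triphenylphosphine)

hydroxo(triphenylphosphine)copper(I)

There is no counter-ion, so the complex is neutral overall.
Ligand charges: 1×triphenylphosphine (neutral), 1×hydroxo (-1 each); total -1. So Cu + (-1) = 0, giving Cu = +1.
Ligands are named alphabetically: hydroxo before triphenylphosphine.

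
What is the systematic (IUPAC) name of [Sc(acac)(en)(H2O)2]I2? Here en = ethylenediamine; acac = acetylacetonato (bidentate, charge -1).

The 2 iodide counter-ions carry a total charge of -2, so each complex ion is 2+.
Ligand charges: 1×ethylenediamine (neutral), 2×aqua (neutral), 1×acetylacetonato (-1 each); total -1. So Sc + (-1) = 2+, giving Sc = +3.
Ligands are named alphabetically: acetylacetonato before aqua before ethylenediamine.

(acetylacetonato)diaqua(ethylenediamine)scandium(III) iodide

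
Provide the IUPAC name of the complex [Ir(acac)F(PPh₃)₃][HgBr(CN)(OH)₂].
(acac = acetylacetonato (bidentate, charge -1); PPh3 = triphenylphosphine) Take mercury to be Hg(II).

Hg is given as +2; the anion's ligand charges sum to -4, so the complex anion is 2−.
A 1:1 salt means the cation carries the equal and opposite charge, 2+.
Cation: ligand charges sum to -2; for the ion to be 2+, Ir = +4.

(acetylacetonato)fluorotris(triphenylphosphine)iridium(IV) bromocyanodihydroxomercurate(II)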